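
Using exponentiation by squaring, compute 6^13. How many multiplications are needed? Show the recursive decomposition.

Computing 6^13 by squaring (build up from 6^1; each line after the first costs one multiplication):

6^1 = 6
6^2 = (6^1)^2 = 6^2 = 36
6^3 = 6 * 6^2 = 6 * 36 = 216
6^6 = (6^3)^2 = 216^2 = 46656
6^12 = (6^6)^2 = 46656^2 = 2176782336
6^13 = 6 * 6^12 = 6 * 2176782336 = 13060694016

Result: 13060694016
Multiplications needed: 5 (5 lines after 6^1)

6^13 = 13060694016. Using exponentiation by squaring, this requires 5 multiplications. The key idea: if the exponent is even, square the half-power; if odd, multiply by the base once.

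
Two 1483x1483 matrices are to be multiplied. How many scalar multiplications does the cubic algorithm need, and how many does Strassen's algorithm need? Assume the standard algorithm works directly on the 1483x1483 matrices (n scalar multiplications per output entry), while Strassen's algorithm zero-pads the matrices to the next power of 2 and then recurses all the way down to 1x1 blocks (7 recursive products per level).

Matrix multiplication for 1483x1483 matrices:

Strassen's algorithm requires power-of-2 dimensions. Pad 1483x1483 to 2048x2048 (next power of 2).

Standard algorithm: 1483^3 = 3261545587 multiplications
Strassen's algorithm: 7^(log2(2048)) = 7^11 = 1977326743 multiplications
Savings: 3261545587 - 1977326743 = 1284218844 multiplications

Standard: 3261545587 multiplications (1483^3). Strassen: 1977326743 multiplications (7^11, after padding to 2048x2048). Strassen reduces 8 recursive multiplications to 7 at each level.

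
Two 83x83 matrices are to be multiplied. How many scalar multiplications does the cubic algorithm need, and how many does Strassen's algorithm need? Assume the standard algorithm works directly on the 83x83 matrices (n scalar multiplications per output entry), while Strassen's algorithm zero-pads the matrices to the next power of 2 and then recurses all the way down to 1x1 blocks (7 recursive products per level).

Matrix multiplication for 83x83 matrices:

Strassen's algorithm requires power-of-2 dimensions. Pad 83x83 to 128x128 (next power of 2).

Standard algorithm: 83^3 = 571787 multiplications
Strassen's algorithm: 7^(log2(128)) = 7^7 = 823543 multiplications
Difference: 571787 - 823543 = -251756 (Strassen uses MORE here due to padding overhead — for small or just-over-power-of-2 n, padding can outweigh the per-level savings)

Standard: 571787 multiplications (83^3). Strassen: 823543 multiplications (7^7, after padding to 128x128). Strassen reduces 8 recursive multiplications to 7 at each level.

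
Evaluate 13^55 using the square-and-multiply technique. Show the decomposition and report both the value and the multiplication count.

Computing 13^55 by squaring (build up from 13^1; each line after the first costs one multiplication):

13^1 = 13
13^2 = (13^1)^2 = 13^2 = 169
13^3 = 13 * 13^2 = 13 * 169 = 2197
13^6 = (13^3)^2 = 2197^2 = 4826809
13^12 = (13^6)^2 = 4826809^2 = 23298085122481
13^13 = 13 * 13^12 = 13 * 23298085122481 = 302875106592253
13^26 = (13^13)^2 = 302875106592253^2 = 91733330193268616658399616009
13^27 = 13 * 13^26 = 13 * 91733330193268616658399616009 = 1192533292512492016559195008117
13^54 = (13^27)^2 = 1192533292512492016559195008117^2 = 1422135653750684847524758738836375672734734444846971695885689
13^55 = 13 * 13^54 = 13 * 1422135653750684847524758738836375672734734444846971695885689 = 18487763498758903017821863604872883745551547783010632046513957

Result: 18487763498758903017821863604872883745551547783010632046513957
Multiplications needed: 9 (9 lines after 13^1)

13^55 = 18487763498758903017821863604872883745551547783010632046513957. Using exponentiation by squaring, this requires 9 multiplications. The key idea: if the exponent is even, square the half-power; if odd, multiply by the base once.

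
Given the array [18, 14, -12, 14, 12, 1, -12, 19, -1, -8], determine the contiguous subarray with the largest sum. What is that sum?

Using Kadane's algorithm on [18, 14, -12, 14, 12, 1, -12, 19, -1, -8]:

Scanning through the array:
Position 1 (value 14): max_ending_here = 32, max_so_far = 32
Position 2 (value -12): max_ending_here = 20, max_so_far = 32
Position 3 (value 14): max_ending_here = 34, max_so_far = 34
Position 4 (value 12): max_ending_here = 46, max_so_far = 46
Position 5 (value 1): max_ending_here = 47, max_so_far = 47
Position 6 (value -12): max_ending_here = 35, max_so_far = 47
Position 7 (value 19): max_ending_here = 54, max_so_far = 54
Position 8 (value -1): max_ending_here = 53, max_so_far = 54
Position 9 (value -8): max_ending_here = 45, max_so_far = 54

Maximum subarray: [18, 14, -12, 14, 12, 1, -12, 19]
Maximum sum: 54

The maximum subarray is [18, 14, -12, 14, 12, 1, -12, 19] with sum 54. This subarray runs from index 0 to index 7.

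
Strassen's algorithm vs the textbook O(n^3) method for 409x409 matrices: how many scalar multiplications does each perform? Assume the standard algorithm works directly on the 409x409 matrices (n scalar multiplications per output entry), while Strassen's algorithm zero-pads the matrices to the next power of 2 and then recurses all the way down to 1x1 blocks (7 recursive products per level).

Matrix multiplication for 409x409 matrices:

Strassen's algorithm requires power-of-2 dimensions. Pad 409x409 to 512x512 (next power of 2).

Standard algorithm: 409^3 = 68417929 multiplications
Strassen's algorithm: 7^(log2(512)) = 7^9 = 40353607 multiplications
Savings: 68417929 - 40353607 = 28064322 multiplications

Standard: 68417929 multiplications (409^3). Strassen: 40353607 multiplications (7^9, after padding to 512x512). Strassen reduces 8 recursive multiplications to 7 at each level.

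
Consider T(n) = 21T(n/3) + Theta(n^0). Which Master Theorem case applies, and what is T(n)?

Master Theorem for T(n) = 21T(n/3) + O(n^0):

a = 21, b = 3, c = 0
log_b(a) = log_3(21) = 2.7712

Case 1: c = 0 < log_3(21) = 2.7712
T(n) = O(n^(log_3 21))

For T(n) = 21T(n/3) + O(n^0): log_3(21) = 2.7712. This is Case 1 of the Master Theorem (c < log_b(a), work dominated by leaves), giving O(n^(log_3 21)).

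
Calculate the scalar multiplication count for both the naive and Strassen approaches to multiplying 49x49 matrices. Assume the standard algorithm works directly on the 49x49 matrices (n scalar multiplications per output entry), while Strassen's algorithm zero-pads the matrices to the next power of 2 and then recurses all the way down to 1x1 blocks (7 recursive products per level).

Matrix multiplication for 49x49 matrices:

Strassen's algorithm requires power-of-2 dimensions. Pad 49x49 to 64x64 (next power of 2).

Standard algorithm: 49^3 = 117649 multiplications
Strassen's algorithm: 7^(log2(64)) = 7^6 = 117649 multiplications
Savings: 117649 - 117649 = 0 multiplications

Standard: 117649 multiplications (49^3). Strassen: 117649 multiplications (7^6, after padding to 64x64). Strassen reduces 8 recursive multiplications to 7 at each level.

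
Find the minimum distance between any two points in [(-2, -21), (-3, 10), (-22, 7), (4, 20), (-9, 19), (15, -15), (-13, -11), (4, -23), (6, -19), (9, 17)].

Computing all pairwise distances among 10 points:

d((-2, -21), (-3, 10)) = 31.0161
d((-2, -21), (-22, 7)) = 34.4093
d((-2, -21), (4, 20)) = 41.4367
d((-2, -21), (-9, 19)) = 40.6079
d((-2, -21), (15, -15)) = 18.0278
d((-2, -21), (-13, -11)) = 14.8661
d((-2, -21), (4, -23)) = 6.3246
d((-2, -21), (6, -19)) = 8.2462
d((-2, -21), (9, 17)) = 39.5601
d((-3, 10), (-22, 7)) = 19.2354
d((-3, 10), (4, 20)) = 12.2066
d((-3, 10), (-9, 19)) = 10.8167
d((-3, 10), (15, -15)) = 30.8058
d((-3, 10), (-13, -11)) = 23.2594
d((-3, 10), (4, -23)) = 33.7343
d((-3, 10), (6, -19)) = 30.3645
d((-3, 10), (9, 17)) = 13.8924
d((-22, 7), (4, 20)) = 29.0689
d((-22, 7), (-9, 19)) = 17.6918
d((-22, 7), (15, -15)) = 43.0465
d((-22, 7), (-13, -11)) = 20.1246
d((-22, 7), (4, -23)) = 39.6989
d((-22, 7), (6, -19)) = 38.2099
d((-22, 7), (9, 17)) = 32.573
d((4, 20), (-9, 19)) = 13.0384
d((4, 20), (15, -15)) = 36.6879
d((4, 20), (-13, -11)) = 35.3553
d((4, 20), (4, -23)) = 43.0
d((4, 20), (6, -19)) = 39.0512
d((4, 20), (9, 17)) = 5.831
d((-9, 19), (15, -15)) = 41.6173
d((-9, 19), (-13, -11)) = 30.2655
d((-9, 19), (4, -23)) = 43.9659
d((-9, 19), (6, -19)) = 40.8534
d((-9, 19), (9, 17)) = 18.1108
d((15, -15), (-13, -11)) = 28.2843
d((15, -15), (4, -23)) = 13.6015
d((15, -15), (6, -19)) = 9.8489
d((15, -15), (9, 17)) = 32.5576
d((-13, -11), (4, -23)) = 20.8087
d((-13, -11), (6, -19)) = 20.6155
d((-13, -11), (9, 17)) = 35.609
d((4, -23), (6, -19)) = 4.4721 <-- minimum
d((4, -23), (9, 17)) = 40.3113
d((6, -19), (9, 17)) = 36.1248

Closest pair: (4, -23) and (6, -19) with distance 4.4721

The closest pair is (4, -23) and (6, -19) with Euclidean distance 4.4721. For 10 points, brute-force pairwise comparison is shown above. For large n, the divide-and-conquer algorithm (sort by x, recurse on halves, check the dividing strip) achieves O(n log n).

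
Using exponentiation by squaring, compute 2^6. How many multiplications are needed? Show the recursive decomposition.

Computing 2^6 by squaring (build up from 2^1; each line after the first costs one multiplication):

2^1 = 2
2^2 = (2^1)^2 = 2^2 = 4
2^3 = 2 * 2^2 = 2 * 4 = 8
2^6 = (2^3)^2 = 8^2 = 64

Result: 64
Multiplications needed: 3 (3 lines after 2^1)

2^6 = 64. Using exponentiation by squaring, this requires 3 multiplications. The key idea: if the exponent is even, square the half-power; if odd, multiply by the base once.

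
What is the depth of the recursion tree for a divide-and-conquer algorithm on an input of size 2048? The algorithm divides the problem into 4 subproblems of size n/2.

For divide and conquer with division factor 2:

Problem sizes at each level:
Level 0: 2048
Level 1: 1024
Level 2: 512
Level 3: 256
Level 4: 128
Level 5: 64
Level 6: 32
Level 7: 16
Level 8: 8
Level 9: 4
Level 10: 2
Level 11: 1

The root is level 0 and the size-1 base case is level 11 (the tree spans levels 0 through 11, i.e. 12 levels counting the root), so the depth is the number of divisions: log_2(2048) = 11

The recursion tree depth is log_2(2048) = 11. At each level, the problem size is divided by 2, so it takes 11 divisions to reduce to a base case of size 1. The algorithm makes 4 recursive calls at each level.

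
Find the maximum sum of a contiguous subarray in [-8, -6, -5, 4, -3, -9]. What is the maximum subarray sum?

Using Kadane's algorithm on [-8, -6, -5, 4, -3, -9]:

Scanning through the array:
Position 1 (value -6): max_ending_here = -6, max_so_far = -6
Position 2 (value -5): max_ending_here = -5, max_so_far = -5
Position 3 (value 4): max_ending_here = 4, max_so_far = 4
Position 4 (value -3): max_ending_here = 1, max_so_far = 4
Position 5 (value -9): max_ending_here = -8, max_so_far = 4

Maximum subarray: [4]
Maximum sum: 4

The maximum subarray is [4] with sum 4. This subarray runs from index 3 to index 3.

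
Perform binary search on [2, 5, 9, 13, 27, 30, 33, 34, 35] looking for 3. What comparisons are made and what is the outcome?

Binary search for 3 in [2, 5, 9, 13, 27, 30, 33, 34, 35]:

lo=0, hi=8, mid=4, arr[mid]=27 -> 27 > 3, search left half
lo=0, hi=3, mid=1, arr[mid]=5 -> 5 > 3, search left half
lo=0, hi=0, mid=0, arr[mid]=2 -> 2 < 3, search right half
lo=1 > hi=0, target 3 not found

Binary search determines that 3 is not in the array after 3 comparisons. The search space was exhausted without finding the target.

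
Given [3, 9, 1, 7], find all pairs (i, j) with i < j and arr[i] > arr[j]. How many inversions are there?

Finding inversions in [3, 9, 1, 7]:

(0, 2): arr[0]=3 > arr[2]=1
(1, 2): arr[1]=9 > arr[2]=1
(1, 3): arr[1]=9 > arr[3]=7

Total inversions: 3

The array has 3 inversion(s): (0,2), (1,2), (1,3). Each pair (i,j) satisfies i < j and arr[i] > arr[j].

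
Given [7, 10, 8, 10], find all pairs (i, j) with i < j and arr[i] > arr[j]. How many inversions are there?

Finding inversions in [7, 10, 8, 10]:

(1, 2): arr[1]=10 > arr[2]=8

Total inversions: 1

The array has 1 inversion(s): (1,2). Each pair (i,j) satisfies i < j and arr[i] > arr[j].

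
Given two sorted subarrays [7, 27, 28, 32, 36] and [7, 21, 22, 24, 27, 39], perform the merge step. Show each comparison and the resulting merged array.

Merging process:

Compare 7 vs 7: take 7 from left. Merged: [7]
Compare 27 vs 7: take 7 from right. Merged: [7, 7]
Compare 27 vs 21: take 21 from right. Merged: [7, 7, 21]
Compare 27 vs 22: take 22 from right. Merged: [7, 7, 21, 22]
Compare 27 vs 24: take 24 from right. Merged: [7, 7, 21, 22, 24]
Compare 27 vs 27: take 27 from left. Merged: [7, 7, 21, 22, 24, 27]
Compare 28 vs 27: take 27 from right. Merged: [7, 7, 21, 22, 24, 27, 27]
Compare 28 vs 39: take 28 from left. Merged: [7, 7, 21, 22, 24, 27, 27, 28]
Compare 32 vs 39: take 32 from left. Merged: [7, 7, 21, 22, 24, 27, 27, 28, 32]
Compare 36 vs 39: take 36 from left. Merged: [7, 7, 21, 22, 24, 27, 27, 28, 32, 36]
Append remaining from right: [39]. Merged: [7, 7, 21, 22, 24, 27, 27, 28, 32, 36, 39]

Final merged array: [7, 7, 21, 22, 24, 27, 27, 28, 32, 36, 39]
Total comparisons: 10

The merged array is [7, 7, 21, 22, 24, 27, 27, 28, 32, 36, 39], requiring 10 comparisons. The merge step runs in O(n) time where n is the total number of elements.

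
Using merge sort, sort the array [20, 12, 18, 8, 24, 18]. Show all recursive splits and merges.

Merge sort trace:

Split: [20, 12, 18, 8, 24, 18] -> [20, 12, 18] and [8, 24, 18]
  Split: [20, 12, 18] -> [20] and [12, 18]
    Split: [12, 18] -> [12] and [18]
    Merge: [12] + [18] -> [12, 18]
  Merge: [20] + [12, 18] -> [12, 18, 20]
  Split: [8, 24, 18] -> [8] and [24, 18]
    Split: [24, 18] -> [24] and [18]
    Merge: [24] + [18] -> [18, 24]
  Merge: [8] + [18, 24] -> [8, 18, 24]
Merge: [12, 18, 20] + [8, 18, 24] -> [8, 12, 18, 18, 20, 24]

Final sorted array: [8, 12, 18, 18, 20, 24]

The merge sort proceeds by recursively splitting the array and merging sorted halves.
After all merges, the sorted array is [8, 12, 18, 18, 20, 24].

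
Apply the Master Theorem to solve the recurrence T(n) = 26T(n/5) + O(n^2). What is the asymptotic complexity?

Master Theorem for T(n) = 26T(n/5) + O(n^2):

a = 26, b = 5, c = 2
log_b(a) = log_5(26) = 2.0244

Case 1: c = 2 < log_5(26) = 2.0244
T(n) = O(n^(log_5 26))

For T(n) = 26T(n/5) + O(n^2): log_5(26) = 2.0244. This is Case 1 of the Master Theorem (c < log_b(a), work dominated by leaves), giving O(n^(log_5 26)).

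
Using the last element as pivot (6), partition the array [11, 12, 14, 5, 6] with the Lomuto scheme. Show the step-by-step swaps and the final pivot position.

Lomuto partition with pivot = 6:

Initial array: [11, 12, 14, 5, 6]

arr[0]=11 > 6: no swap
arr[1]=12 > 6: no swap
arr[2]=14 > 6: no swap
arr[3]=5 <= 6: swap with position 0, array becomes [5, 12, 14, 11, 6]

Place pivot at position 1: [5, 6, 14, 11, 12]
Pivot position: 1

After partitioning with pivot 6, the array becomes [5, 6, 14, 11, 12]. The pivot is placed at index 1. All elements to the left of the pivot are <= 6, and all elements to the right are > 6.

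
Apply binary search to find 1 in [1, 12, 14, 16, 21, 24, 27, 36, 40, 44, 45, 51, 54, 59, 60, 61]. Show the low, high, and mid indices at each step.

Binary search for 1 in [1, 12, 14, 16, 21, 24, 27, 36, 40, 44, 45, 51, 54, 59, 60, 61]:

lo=0, hi=15, mid=7, arr[mid]=36 -> 36 > 1, search left half
lo=0, hi=6, mid=3, arr[mid]=16 -> 16 > 1, search left half
lo=0, hi=2, mid=1, arr[mid]=12 -> 12 > 1, search left half
lo=0, hi=0, mid=0, arr[mid]=1 -> Found target at index 0!

Binary search finds 1 at index 0 after 4 comparisons. The search repeatedly halves the search space by comparing with the middle element.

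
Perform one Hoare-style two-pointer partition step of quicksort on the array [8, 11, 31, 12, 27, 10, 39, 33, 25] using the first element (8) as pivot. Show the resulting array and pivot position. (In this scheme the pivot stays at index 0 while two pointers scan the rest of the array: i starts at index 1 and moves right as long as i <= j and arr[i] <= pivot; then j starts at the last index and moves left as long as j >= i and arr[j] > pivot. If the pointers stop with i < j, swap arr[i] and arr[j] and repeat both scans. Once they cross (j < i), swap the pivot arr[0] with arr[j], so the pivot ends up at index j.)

Hoare-style two-pointer partition with pivot = 8:

Initial array: [8, 11, 31, 12, 27, 10, 39, 33, 25]

Pointers start at i = 1, j = 8.
i ends at 1, j ends at 0: the pointers have crossed (j < i), so scanning stops.

j = 0, so swapping arr[0] with arr[j] leaves the pivot at position 0: [8, 11, 31, 12, 27, 10, 39, 33, 25]
Pivot position: 0

After partitioning with pivot 8, the array becomes [8, 11, 31, 12, 27, 10, 39, 33, 25]. The pivot is placed at index 0. All elements to the left of the pivot are <= 8, and all elements to the right are > 8.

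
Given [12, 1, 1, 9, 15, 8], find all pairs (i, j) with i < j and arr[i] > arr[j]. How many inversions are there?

Finding inversions in [12, 1, 1, 9, 15, 8]:

(0, 1): arr[0]=12 > arr[1]=1
(0, 2): arr[0]=12 > arr[2]=1
(0, 3): arr[0]=12 > arr[3]=9
(0, 5): arr[0]=12 > arr[5]=8
(3, 5): arr[3]=9 > arr[5]=8
(4, 5): arr[4]=15 > arr[5]=8

Total inversions: 6

The array has 6 inversion(s): (0,1), (0,2), (0,3), (0,5), (3,5), (4,5). Each pair (i,j) satisfies i < j and arr[i] > arr[j].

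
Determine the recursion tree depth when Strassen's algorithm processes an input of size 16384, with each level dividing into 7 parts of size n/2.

For divide and conquer with division factor 2:

Problem sizes at each level:
Level 0: 16384
Level 1: 8192
Level 2: 4096
Level 3: 2048
Level 4: 1024
Level 5: 512
Level 6: 256
Level 7: 128
Level 8: 64
Level 9: 32
Level 10: 16
Level 11: 8
Level 12: 4
Level 13: 2
Level 14: 1

The root is level 0 and the size-1 base case is level 14 (the tree spans levels 0 through 14, i.e. 15 levels counting the root), so the depth is the number of divisions: log_2(16384) = 14

The recursion tree depth is log_2(16384) = 14. At each level, the problem size is divided by 2, so it takes 14 divisions to reduce to a base case of size 1. The algorithm makes 7 recursive calls at each level.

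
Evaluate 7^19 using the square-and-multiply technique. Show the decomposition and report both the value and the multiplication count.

Computing 7^19 by squaring (build up from 7^1; each line after the first costs one multiplication):

7^1 = 7
7^2 = (7^1)^2 = 7^2 = 49
7^4 = (7^2)^2 = 49^2 = 2401
7^8 = (7^4)^2 = 2401^2 = 5764801
7^9 = 7 * 7^8 = 7 * 5764801 = 40353607
7^18 = (7^9)^2 = 40353607^2 = 1628413597910449
7^19 = 7 * 7^18 = 7 * 1628413597910449 = 11398895185373143

Result: 11398895185373143
Multiplications needed: 6 (6 lines after 7^1)

7^19 = 11398895185373143. Using exponentiation by squaring, this requires 6 multiplications. The key idea: if the exponent is even, square the half-power; if odd, multiply by the base once.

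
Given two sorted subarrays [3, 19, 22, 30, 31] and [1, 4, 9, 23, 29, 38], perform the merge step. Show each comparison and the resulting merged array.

Merging process:

Compare 3 vs 1: take 1 from right. Merged: [1]
Compare 3 vs 4: take 3 from left. Merged: [1, 3]
Compare 19 vs 4: take 4 from right. Merged: [1, 3, 4]
Compare 19 vs 9: take 9 from right. Merged: [1, 3, 4, 9]
Compare 19 vs 23: take 19 from left. Merged: [1, 3, 4, 9, 19]
Compare 22 vs 23: take 22 from left. Merged: [1, 3, 4, 9, 19, 22]
Compare 30 vs 23: take 23 from right. Merged: [1, 3, 4, 9, 19, 22, 23]
Compare 30 vs 29: take 29 from right. Merged: [1, 3, 4, 9, 19, 22, 23, 29]
Compare 30 vs 38: take 30 from left. Merged: [1, 3, 4, 9, 19, 22, 23, 29, 30]
Compare 31 vs 38: take 31 from left. Merged: [1, 3, 4, 9, 19, 22, 23, 29, 30, 31]
Append remaining from right: [38]. Merged: [1, 3, 4, 9, 19, 22, 23, 29, 30, 31, 38]

Final merged array: [1, 3, 4, 9, 19, 22, 23, 29, 30, 31, 38]
Total comparisons: 10

The merged array is [1, 3, 4, 9, 19, 22, 23, 29, 30, 31, 38], requiring 10 comparisons. The merge step runs in O(n) time where n is the total number of elements.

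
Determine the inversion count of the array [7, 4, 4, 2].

Finding inversions in [7, 4, 4, 2]:

(0, 1): arr[0]=7 > arr[1]=4
(0, 2): arr[0]=7 > arr[2]=4
(0, 3): arr[0]=7 > arr[3]=2
(1, 3): arr[1]=4 > arr[3]=2
(2, 3): arr[2]=4 > arr[3]=2

Total inversions: 5

The array has 5 inversion(s): (0,1), (0,2), (0,3), (1,3), (2,3). Each pair (i,j) satisfies i < j and arr[i] > arr[j].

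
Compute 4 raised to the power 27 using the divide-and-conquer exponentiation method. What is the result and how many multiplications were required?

Computing 4^27 by squaring (build up from 4^1; each line after the first costs one multiplication):

4^1 = 4
4^2 = (4^1)^2 = 4^2 = 16
4^3 = 4 * 4^2 = 4 * 16 = 64
4^6 = (4^3)^2 = 64^2 = 4096
4^12 = (4^6)^2 = 4096^2 = 16777216
4^13 = 4 * 4^12 = 4 * 16777216 = 67108864
4^26 = (4^13)^2 = 67108864^2 = 4503599627370496
4^27 = 4 * 4^26 = 4 * 4503599627370496 = 18014398509481984

Result: 18014398509481984
Multiplications needed: 7 (7 lines after 4^1)

4^27 = 18014398509481984. Using exponentiation by squaring, this requires 7 multiplications. The key idea: if the exponent is even, square the half-power; if odd, multiply by the base once.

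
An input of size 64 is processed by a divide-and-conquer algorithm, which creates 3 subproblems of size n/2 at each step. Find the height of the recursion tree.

For divide and conquer with division factor 2:

Problem sizes at each level:
Level 0: 64
Level 1: 32
Level 2: 16
Level 3: 8
Level 4: 4
Level 5: 2
Level 6: 1

The root is level 0 and the size-1 base case is level 6 (the tree spans levels 0 through 6, i.e. 7 levels counting the root), so the depth is the number of divisions: log_2(64) = 6

The recursion tree depth is log_2(64) = 6. At each level, the problem size is divided by 2, so it takes 6 divisions to reduce to a base case of size 1. The algorithm makes 3 recursive calls at each level.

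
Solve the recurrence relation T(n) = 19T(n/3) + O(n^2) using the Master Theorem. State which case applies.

Master Theorem for T(n) = 19T(n/3) + O(n^2):

a = 19, b = 3, c = 2
log_b(a) = log_3(19) = 2.6801

Case 1: c = 2 < log_3(19) = 2.6801
T(n) = O(n^(log_3 19))

For T(n) = 19T(n/3) + O(n^2): log_3(19) = 2.6801. This is Case 1 of the Master Theorem (c < log_b(a), work dominated by leaves), giving O(n^(log_3 19)).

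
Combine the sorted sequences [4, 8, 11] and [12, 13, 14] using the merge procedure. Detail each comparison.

Merging process:

Compare 4 vs 12: take 4 from left. Merged: [4]
Compare 8 vs 12: take 8 from left. Merged: [4, 8]
Compare 11 vs 12: take 11 from left. Merged: [4, 8, 11]
Append remaining from right: [12, 13, 14]. Merged: [4, 8, 11, 12, 13, 14]

Final merged array: [4, 8, 11, 12, 13, 14]
Total comparisons: 3

The merged array is [4, 8, 11, 12, 13, 14], requiring 3 comparisons. The merge step runs in O(n) time where n is the total number of elements.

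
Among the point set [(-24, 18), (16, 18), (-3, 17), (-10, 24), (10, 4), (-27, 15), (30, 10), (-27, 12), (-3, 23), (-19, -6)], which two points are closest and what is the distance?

Computing all pairwise distances among 10 points:

d((-24, 18), (16, 18)) = 40.0
d((-24, 18), (-3, 17)) = 21.0238
d((-24, 18), (-10, 24)) = 15.2315
d((-24, 18), (10, 4)) = 36.7696
d((-24, 18), (-27, 15)) = 4.2426
d((-24, 18), (30, 10)) = 54.5894
d((-24, 18), (-27, 12)) = 6.7082
d((-24, 18), (-3, 23)) = 21.587
d((-24, 18), (-19, -6)) = 24.5153
d((16, 18), (-3, 17)) = 19.0263
d((16, 18), (-10, 24)) = 26.6833
d((16, 18), (10, 4)) = 15.2315
d((16, 18), (-27, 15)) = 43.1045
d((16, 18), (30, 10)) = 16.1245
d((16, 18), (-27, 12)) = 43.4166
d((16, 18), (-3, 23)) = 19.6469
d((16, 18), (-19, -6)) = 42.4382
d((-3, 17), (-10, 24)) = 9.8995
d((-3, 17), (10, 4)) = 18.3848
d((-3, 17), (-27, 15)) = 24.0832
d((-3, 17), (30, 10)) = 33.7343
d((-3, 17), (-27, 12)) = 24.5153
d((-3, 17), (-3, 23)) = 6.0
d((-3, 17), (-19, -6)) = 28.0179
d((-10, 24), (10, 4)) = 28.2843
d((-10, 24), (-27, 15)) = 19.2354
d((-10, 24), (30, 10)) = 42.3792
d((-10, 24), (-27, 12)) = 20.8087
d((-10, 24), (-3, 23)) = 7.0711
d((-10, 24), (-19, -6)) = 31.3209
d((10, 4), (-27, 15)) = 38.6005
d((10, 4), (30, 10)) = 20.8806
d((10, 4), (-27, 12)) = 37.855
d((10, 4), (-3, 23)) = 23.0217
d((10, 4), (-19, -6)) = 30.6757
d((-27, 15), (30, 10)) = 57.2189
d((-27, 15), (-27, 12)) = 3.0 <-- minimum
d((-27, 15), (-3, 23)) = 25.2982
d((-27, 15), (-19, -6)) = 22.4722
d((30, 10), (-27, 12)) = 57.0351
d((30, 10), (-3, 23)) = 35.4683
d((30, 10), (-19, -6)) = 51.5461
d((-27, 12), (-3, 23)) = 26.4008
d((-27, 12), (-19, -6)) = 19.6977
d((-3, 23), (-19, -6)) = 33.121

Closest pair: (-27, 15) and (-27, 12) with distance 3.0

The closest pair is (-27, 15) and (-27, 12) with Euclidean distance 3.0. For 10 points, brute-force pairwise comparison is shown above. For large n, the divide-and-conquer algorithm (sort by x, recurse on halves, check the dividing strip) achieves O(n log n).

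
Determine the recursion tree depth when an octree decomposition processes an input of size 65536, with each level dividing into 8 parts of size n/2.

For divide and conquer with division factor 2:

Problem sizes at each level:
Level 0: 65536
Level 1: 32768
Level 2: 16384
Level 3: 8192
Level 4: 4096
Level 5: 2048
Level 6: 1024
Level 7: 512
Level 8: 256
Level 9: 128
Level 10: 64
Level 11: 32
Level 12: 16
Level 13: 8
Level 14: 4
Level 15: 2
Level 16: 1

The root is level 0 and the size-1 base case is level 16 (the tree spans levels 0 through 16, i.e. 17 levels counting the root), so the depth is the number of divisions: log_2(65536) = 16

The recursion tree depth is log_2(65536) = 16. At each level, the problem size is divided by 2, so it takes 16 divisions to reduce to a base case of size 1. The algorithm makes 8 recursive calls at each level.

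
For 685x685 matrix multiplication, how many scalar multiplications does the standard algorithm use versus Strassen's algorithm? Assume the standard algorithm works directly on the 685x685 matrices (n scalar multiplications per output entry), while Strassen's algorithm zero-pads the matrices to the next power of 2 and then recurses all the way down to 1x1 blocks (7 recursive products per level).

Matrix multiplication for 685x685 matrices:

Strassen's algorithm requires power-of-2 dimensions. Pad 685x685 to 1024x1024 (next power of 2).

Standard algorithm: 685^3 = 321419125 multiplications
Strassen's algorithm: 7^(log2(1024)) = 7^10 = 282475249 multiplications
Savings: 321419125 - 282475249 = 38943876 multiplications

Standard: 321419125 multiplications (685^3). Strassen: 282475249 multiplications (7^10, after padding to 1024x1024). Strassen reduces 8 recursive multiplications to 7 at each level.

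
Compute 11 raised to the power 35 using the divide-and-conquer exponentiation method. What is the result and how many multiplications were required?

Computing 11^35 by squaring (build up from 11^1; each line after the first costs one multiplication):

11^1 = 11
11^2 = (11^1)^2 = 11^2 = 121
11^4 = (11^2)^2 = 121^2 = 14641
11^8 = (11^4)^2 = 14641^2 = 214358881
11^16 = (11^8)^2 = 214358881^2 = 45949729863572161
11^17 = 11 * 11^16 = 11 * 45949729863572161 = 505447028499293771
11^34 = (11^17)^2 = 505447028499293771^2 = 255476698618765889551019445759400441
11^35 = 11 * 11^34 = 11 * 255476698618765889551019445759400441 = 2810243684806424785061213903353404851

Result: 2810243684806424785061213903353404851
Multiplications needed: 7 (7 lines after 11^1)

11^35 = 2810243684806424785061213903353404851. Using exponentiation by squaring, this requires 7 multiplications. The key idea: if the exponent is even, square the half-power; if odd, multiply by the base once.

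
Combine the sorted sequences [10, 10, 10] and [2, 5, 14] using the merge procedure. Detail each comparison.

Merging process:

Compare 10 vs 2: take 2 from right. Merged: [2]
Compare 10 vs 5: take 5 from right. Merged: [2, 5]
Compare 10 vs 14: take 10 from left. Merged: [2, 5, 10]
Compare 10 vs 14: take 10 from left. Merged: [2, 5, 10, 10]
Compare 10 vs 14: take 10 from left. Merged: [2, 5, 10, 10, 10]
Append remaining from right: [14]. Merged: [2, 5, 10, 10, 10, 14]

Final merged array: [2, 5, 10, 10, 10, 14]
Total comparisons: 5

The merged array is [2, 5, 10, 10, 10, 14], requiring 5 comparisons. The merge step runs in O(n) time where n is the total number of elements.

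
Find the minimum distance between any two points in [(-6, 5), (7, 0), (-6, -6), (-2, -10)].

Computing all pairwise distances among 4 points:

d((-6, 5), (7, 0)) = 13.9284
d((-6, 5), (-6, -6)) = 11.0
d((-6, 5), (-2, -10)) = 15.5242
d((7, 0), (-6, -6)) = 14.3178
d((7, 0), (-2, -10)) = 13.4536
d((-6, -6), (-2, -10)) = 5.6569 <-- minimum

Closest pair: (-6, -6) and (-2, -10) with distance 5.6569

The closest pair is (-6, -6) and (-2, -10) with Euclidean distance 5.6569. For 4 points, brute-force pairwise comparison is shown above. For large n, the divide-and-conquer algorithm (sort by x, recurse on halves, check the dividing strip) achieves O(n log n).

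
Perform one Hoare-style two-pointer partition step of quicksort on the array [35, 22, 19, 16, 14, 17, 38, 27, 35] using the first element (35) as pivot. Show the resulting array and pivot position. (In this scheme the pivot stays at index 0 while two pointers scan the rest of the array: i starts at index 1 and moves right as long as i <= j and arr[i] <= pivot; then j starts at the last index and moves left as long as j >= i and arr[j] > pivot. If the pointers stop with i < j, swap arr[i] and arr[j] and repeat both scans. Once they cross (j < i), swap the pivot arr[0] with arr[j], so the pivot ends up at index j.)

Hoare-style two-pointer partition with pivot = 35:

Initial array: [35, 22, 19, 16, 14, 17, 38, 27, 35]

Pointers start at i = 1, j = 8.
i stops at index 6 (arr[6]=38 > 35), j stops at index 8 (arr[8]=35 <= 35): swap arr[6] and arr[8], array becomes [35, 22, 19, 16, 14, 17, 35, 27, 38]
i ends at 8, j ends at 7: the pointers have crossed (j < i), so scanning stops.

Swap pivot arr[0] with arr[7] to place pivot at position 7: [27, 22, 19, 16, 14, 17, 35, 35, 38]
Pivot position: 7

After partitioning with pivot 35, the array becomes [27, 22, 19, 16, 14, 17, 35, 35, 38]. The pivot is placed at index 7. All elements to the left of the pivot are <= 35, and all elements to the right are > 35.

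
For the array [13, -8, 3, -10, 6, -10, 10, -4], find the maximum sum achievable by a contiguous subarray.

Using Kadane's algorithm on [13, -8, 3, -10, 6, -10, 10, -4]:

Scanning through the array:
Position 1 (value -8): max_ending_here = 5, max_so_far = 13
Position 2 (value 3): max_ending_here = 8, max_so_far = 13
Position 3 (value -10): max_ending_here = -2, max_so_far = 13
Position 4 (value 6): max_ending_here = 6, max_so_far = 13
Position 5 (value -10): max_ending_here = -4, max_so_far = 13
Position 6 (value 10): max_ending_here = 10, max_so_far = 13
Position 7 (value -4): max_ending_here = 6, max_so_far = 13

Maximum subarray: [13]
Maximum sum: 13

The maximum subarray is [13] with sum 13. This subarray runs from index 0 to index 0.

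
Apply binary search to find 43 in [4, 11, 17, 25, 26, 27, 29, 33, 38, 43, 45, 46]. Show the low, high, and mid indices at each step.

Binary search for 43 in [4, 11, 17, 25, 26, 27, 29, 33, 38, 43, 45, 46]:

lo=0, hi=11, mid=5, arr[mid]=27 -> 27 < 43, search right half
lo=6, hi=11, mid=8, arr[mid]=38 -> 38 < 43, search right half
lo=9, hi=11, mid=10, arr[mid]=45 -> 45 > 43, search left half
lo=9, hi=9, mid=9, arr[mid]=43 -> Found target at index 9!

Binary search finds 43 at index 9 after 4 comparisons. The search repeatedly halves the search space by comparing with the middle element.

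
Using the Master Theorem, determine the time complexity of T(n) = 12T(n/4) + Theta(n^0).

Master Theorem for T(n) = 12T(n/4) + O(n^0):

a = 12, b = 4, c = 0
log_b(a) = log_4(12) = 1.7925

Case 1: c = 0 < log_4(12) = 1.7925
T(n) = O(n^(log_4 12))

For T(n) = 12T(n/4) + O(n^0): log_4(12) = 1.7925. This is Case 1 of the Master Theorem (c < log_b(a), work dominated by leaves), giving O(n^(log_4 12)).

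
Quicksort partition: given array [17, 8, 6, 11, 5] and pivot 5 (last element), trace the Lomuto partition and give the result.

Lomuto partition with pivot = 5:

Initial array: [17, 8, 6, 11, 5]

arr[0]=17 > 5: no swap
arr[1]=8 > 5: no swap
arr[2]=6 > 5: no swap
arr[3]=11 > 5: no swap

Place pivot at position 0: [5, 8, 6, 11, 17]
Pivot position: 0

After partitioning with pivot 5, the array becomes [5, 8, 6, 11, 17]. The pivot is placed at index 0. All elements to the left of the pivot are <= 5, and all elements to the right are > 5.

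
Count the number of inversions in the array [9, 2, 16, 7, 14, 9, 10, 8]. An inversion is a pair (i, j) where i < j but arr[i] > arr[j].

Finding inversions in [9, 2, 16, 7, 14, 9, 10, 8]:

(0, 1): arr[0]=9 > arr[1]=2
(0, 3): arr[0]=9 > arr[3]=7
(0, 7): arr[0]=9 > arr[7]=8
(2, 3): arr[2]=16 > arr[3]=7
(2, 4): arr[2]=16 > arr[4]=14
(2, 5): arr[2]=16 > arr[5]=9
(2, 6): arr[2]=16 > arr[6]=10
(2, 7): arr[2]=16 > arr[7]=8
(4, 5): arr[4]=14 > arr[5]=9
(4, 6): arr[4]=14 > arr[6]=10
(4, 7): arr[4]=14 > arr[7]=8
(5, 7): arr[5]=9 > arr[7]=8
(6, 7): arr[6]=10 > arr[7]=8

Total inversions: 13

The array has 13 inversion(s): (0,1), (0,3), (0,7), (2,3), (2,4), (2,5), (2,6), (2,7), (4,5), (4,6), (4,7), (5,7), (6,7). Each pair (i,j) satisfies i < j and arr[i] > arr[j].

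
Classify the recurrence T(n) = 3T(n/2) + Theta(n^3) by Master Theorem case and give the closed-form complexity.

Master Theorem for T(n) = 3T(n/2) + O(n^3):

a = 3, b = 2, c = 3
log_b(a) = log_2(3) = 1.5850

Case 3: c = 3 > log_2(3) = 1.5850
T(n) = O(n^3) = O(n^3)

For T(n) = 3T(n/2) + O(n^3): log_2(3) = 1.5850. This is Case 3 of the Master Theorem (c > log_b(a), work dominated by root), giving O(n^3).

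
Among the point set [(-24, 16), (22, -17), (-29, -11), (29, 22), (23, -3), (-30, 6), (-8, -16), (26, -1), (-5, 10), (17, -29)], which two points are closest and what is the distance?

Computing all pairwise distances among 10 points:

d((-24, 16), (22, -17)) = 56.6127
d((-24, 16), (-29, -11)) = 27.4591
d((-24, 16), (29, 22)) = 53.3385
d((-24, 16), (23, -3)) = 50.6952
d((-24, 16), (-30, 6)) = 11.6619
d((-24, 16), (-8, -16)) = 35.7771
d((-24, 16), (26, -1)) = 52.811
d((-24, 16), (-5, 10)) = 19.9249
d((-24, 16), (17, -29)) = 60.8769
d((22, -17), (-29, -11)) = 51.3517
d((22, -17), (29, 22)) = 39.6232
d((22, -17), (23, -3)) = 14.0357
d((22, -17), (-30, 6)) = 56.8595
d((22, -17), (-8, -16)) = 30.0167
d((22, -17), (26, -1)) = 16.4924
d((22, -17), (-5, 10)) = 38.1838
d((22, -17), (17, -29)) = 13.0
d((-29, -11), (29, 22)) = 66.7308
d((-29, -11), (23, -3)) = 52.6118
d((-29, -11), (-30, 6)) = 17.0294
d((-29, -11), (-8, -16)) = 21.587
d((-29, -11), (26, -1)) = 55.9017
d((-29, -11), (-5, 10)) = 31.8904
d((-29, -11), (17, -29)) = 49.3964
d((29, 22), (23, -3)) = 25.7099
d((29, 22), (-30, 6)) = 61.131
d((29, 22), (-8, -16)) = 53.0377
d((29, 22), (26, -1)) = 23.1948
d((29, 22), (-5, 10)) = 36.0555
d((29, 22), (17, -29)) = 52.3927
d((23, -3), (-30, 6)) = 53.7587
d((23, -3), (-8, -16)) = 33.6155
d((23, -3), (26, -1)) = 3.6056 <-- minimum
d((23, -3), (-5, 10)) = 30.8707
d((23, -3), (17, -29)) = 26.6833
d((-30, 6), (-8, -16)) = 31.1127
d((-30, 6), (26, -1)) = 56.4358
d((-30, 6), (-5, 10)) = 25.318
d((-30, 6), (17, -29)) = 58.6003
d((-8, -16), (26, -1)) = 37.1618
d((-8, -16), (-5, 10)) = 26.1725
d((-8, -16), (17, -29)) = 28.178
d((26, -1), (-5, 10)) = 32.8938
d((26, -1), (17, -29)) = 29.4109
d((-5, 10), (17, -29)) = 44.7772

Closest pair: (23, -3) and (26, -1) with distance 3.6056

The closest pair is (23, -3) and (26, -1) with Euclidean distance 3.6056. For 10 points, brute-force pairwise comparison is shown above. For large n, the divide-and-conquer algorithm (sort by x, recurse on halves, check the dividing strip) achieves O(n log n).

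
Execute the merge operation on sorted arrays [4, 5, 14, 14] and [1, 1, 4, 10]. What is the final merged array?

Merging process:

Compare 4 vs 1: take 1 from right. Merged: [1]
Compare 4 vs 1: take 1 from right. Merged: [1, 1]
Compare 4 vs 4: take 4 from left. Merged: [1, 1, 4]
Compare 5 vs 4: take 4 from right. Merged: [1, 1, 4, 4]
Compare 5 vs 10: take 5 from left. Merged: [1, 1, 4, 4, 5]
Compare 14 vs 10: take 10 from right. Merged: [1, 1, 4, 4, 5, 10]
Append remaining from left: [14, 14]. Merged: [1, 1, 4, 4, 5, 10, 14, 14]

Final merged array: [1, 1, 4, 4, 5, 10, 14, 14]
Total comparisons: 6

The merged array is [1, 1, 4, 4, 5, 10, 14, 14], requiring 6 comparisons. The merge step runs in O(n) time where n is the total number of elements.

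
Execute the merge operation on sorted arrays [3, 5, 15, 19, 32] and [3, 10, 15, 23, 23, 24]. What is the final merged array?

Merging process:

Compare 3 vs 3: take 3 from left. Merged: [3]
Compare 5 vs 3: take 3 from right. Merged: [3, 3]
Compare 5 vs 10: take 5 from left. Merged: [3, 3, 5]
Compare 15 vs 10: take 10 from right. Merged: [3, 3, 5, 10]
Compare 15 vs 15: take 15 from left. Merged: [3, 3, 5, 10, 15]
Compare 19 vs 15: take 15 from right. Merged: [3, 3, 5, 10, 15, 15]
Compare 19 vs 23: take 19 from left. Merged: [3, 3, 5, 10, 15, 15, 19]
Compare 32 vs 23: take 23 from right. Merged: [3, 3, 5, 10, 15, 15, 19, 23]
Compare 32 vs 23: take 23 from right. Merged: [3, 3, 5, 10, 15, 15, 19, 23, 23]
Compare 32 vs 24: take 24 from right. Merged: [3, 3, 5, 10, 15, 15, 19, 23, 23, 24]
Append remaining from left: [32]. Merged: [3, 3, 5, 10, 15, 15, 19, 23, 23, 24, 32]

Final merged array: [3, 3, 5, 10, 15, 15, 19, 23, 23, 24, 32]
Total comparisons: 10

The merged array is [3, 3, 5, 10, 15, 15, 19, 23, 23, 24, 32], requiring 10 comparisons. The merge step runs in O(n) time where n is the total number of elements.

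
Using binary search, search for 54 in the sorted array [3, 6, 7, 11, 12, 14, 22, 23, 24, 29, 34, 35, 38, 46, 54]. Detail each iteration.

Binary search for 54 in [3, 6, 7, 11, 12, 14, 22, 23, 24, 29, 34, 35, 38, 46, 54]:

lo=0, hi=14, mid=7, arr[mid]=23 -> 23 < 54, search right half
lo=8, hi=14, mid=11, arr[mid]=35 -> 35 < 54, search right half
lo=12, hi=14, mid=13, arr[mid]=46 -> 46 < 54, search right half
lo=14, hi=14, mid=14, arr[mid]=54 -> Found target at index 14!

Binary search finds 54 at index 14 after 4 comparisons. The search repeatedly halves the search space by comparing with the middle element.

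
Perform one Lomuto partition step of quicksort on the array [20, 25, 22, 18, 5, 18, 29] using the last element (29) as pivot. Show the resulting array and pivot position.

Lomuto partition with pivot = 29:

Initial array: [20, 25, 22, 18, 5, 18, 29]

arr[0]=20 <= 29: swap with position 0, array becomes [20, 25, 22, 18, 5, 18, 29]
arr[1]=25 <= 29: swap with position 1, array becomes [20, 25, 22, 18, 5, 18, 29]
arr[2]=22 <= 29: swap with position 2, array becomes [20, 25, 22, 18, 5, 18, 29]
arr[3]=18 <= 29: swap with position 3, array becomes [20, 25, 22, 18, 5, 18, 29]
arr[4]=5 <= 29: swap with position 4, array becomes [20, 25, 22, 18, 5, 18, 29]
arr[5]=18 <= 29: swap with position 5, array becomes [20, 25, 22, 18, 5, 18, 29]

Place pivot at position 6: [20, 25, 22, 18, 5, 18, 29]
Pivot position: 6

After partitioning with pivot 29, the array becomes [20, 25, 22, 18, 5, 18, 29]. The pivot is placed at index 6. All elements to the left of the pivot are <= 29, and all elements to the right are > 29.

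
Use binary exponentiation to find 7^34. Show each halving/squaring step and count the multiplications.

Computing 7^34 by squaring (build up from 7^1; each line after the first costs one multiplication):

7^1 = 7
7^2 = (7^1)^2 = 7^2 = 49
7^4 = (7^2)^2 = 49^2 = 2401
7^8 = (7^4)^2 = 2401^2 = 5764801
7^16 = (7^8)^2 = 5764801^2 = 33232930569601
7^17 = 7 * 7^16 = 7 * 33232930569601 = 232630513987207
7^34 = (7^17)^2 = 232630513987207^2 = 54116956037952111668959660849

Result: 54116956037952111668959660849
Multiplications needed: 6 (6 lines after 7^1)

7^34 = 54116956037952111668959660849. Using exponentiation by squaring, this requires 6 multiplications. The key idea: if the exponent is even, square the half-power; if odd, multiply by the base once.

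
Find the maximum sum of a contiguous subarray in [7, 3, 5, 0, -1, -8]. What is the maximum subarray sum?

Using Kadane's algorithm on [7, 3, 5, 0, -1, -8]:

Scanning through the array:
Position 1 (value 3): max_ending_here = 10, max_so_far = 10
Position 2 (value 5): max_ending_here = 15, max_so_far = 15
Position 3 (value 0): max_ending_here = 15, max_so_far = 15
Position 4 (value -1): max_ending_here = 14, max_so_far = 15
Position 5 (value -8): max_ending_here = 6, max_so_far = 15

Maximum subarray: [7, 3, 5]
Maximum sum: 15

The maximum subarray is [7, 3, 5] with sum 15. This subarray runs from index 0 to index 2.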